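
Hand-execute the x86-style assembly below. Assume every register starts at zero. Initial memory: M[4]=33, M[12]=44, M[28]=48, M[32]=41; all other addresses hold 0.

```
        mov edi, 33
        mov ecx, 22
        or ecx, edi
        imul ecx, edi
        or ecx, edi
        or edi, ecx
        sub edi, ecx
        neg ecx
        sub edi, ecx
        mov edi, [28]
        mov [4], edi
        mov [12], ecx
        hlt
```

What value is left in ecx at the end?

-1847

mov edi, 33 → edi=33
mov ecx, 22 → ecx=22
or ecx, edi → ecx=22|33=55
imul ecx, edi → ecx=55*33=1815
or ecx, edi → ecx=1815|33=1847
or edi, ecx → edi=33|1847=1847
sub edi, ecx → edi=1847-1847=0
neg ecx → ecx=-(1847)=-1847
sub edi, ecx → edi=0-(-1847)=1847
mov edi, [28] → edi=M[28]=48
mov [4], edi → M[4]=48
mov [12], ecx → M[12]=-1847
halt.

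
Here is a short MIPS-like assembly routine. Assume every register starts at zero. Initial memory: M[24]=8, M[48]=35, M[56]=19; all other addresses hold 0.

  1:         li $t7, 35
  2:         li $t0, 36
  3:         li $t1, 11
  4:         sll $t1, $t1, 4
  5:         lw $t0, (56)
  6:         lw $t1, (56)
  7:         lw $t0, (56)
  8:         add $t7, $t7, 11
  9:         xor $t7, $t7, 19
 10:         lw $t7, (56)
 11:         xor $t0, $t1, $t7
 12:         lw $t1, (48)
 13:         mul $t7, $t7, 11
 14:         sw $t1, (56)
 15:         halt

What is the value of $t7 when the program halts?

209

li $t7, 35 → $t7=35
li $t0, 36 → $t0=36
li $t1, 11 → $t1=11
sll $t1, $t1, 4 → $t1=11<<4=176
lw $t0, (56) → $t0=M[56]=19
lw $t1, (56) → $t1=M[56]=19
lw $t0, (56) → $t0=M[56]=19
add $t7, $t7, 11 → $t7=35+11=46
xor $t7, $t7, 19 → $t7=46^19=61
lw $t7, (56) → $t7=M[56]=19
xor $t0, $t1, $t7 → $t0=19^19=0
lw $t1, (48) → $t1=M[48]=35
mul $t7, $t7, 11 → $t7=19*11=209
sw $t1, (56) → M[56]=35
halt.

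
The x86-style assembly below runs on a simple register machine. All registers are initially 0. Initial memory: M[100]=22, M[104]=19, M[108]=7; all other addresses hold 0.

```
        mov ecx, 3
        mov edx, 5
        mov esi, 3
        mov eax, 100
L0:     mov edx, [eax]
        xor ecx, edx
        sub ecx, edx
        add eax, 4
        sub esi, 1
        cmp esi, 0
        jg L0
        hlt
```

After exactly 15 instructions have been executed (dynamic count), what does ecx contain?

after mov ecx, 3: ecx=3
after mov edx, 5: edx=5
after mov esi, 3: esi=3
after mov eax, 100: eax=100
after mov edx, [eax]: edx=M[100]=22
after xor ecx, edx: ecx=3^22=21
after sub ecx, edx: ecx=21-22=-1
after add eax, 4: eax=100+4=104
after sub esi, 1: esi=3-1=2
cmp esi, 0  (cmp 2,0)
jg L0: taken
after mov edx, [eax]: edx=M[104]=19
after xor ecx, edx: ecx=(-1)^19=-20
after sub ecx, edx: ecx=(-20)-19=-39
after add eax, 4: eax=104+4=108
After step 15: ecx = -39.

-39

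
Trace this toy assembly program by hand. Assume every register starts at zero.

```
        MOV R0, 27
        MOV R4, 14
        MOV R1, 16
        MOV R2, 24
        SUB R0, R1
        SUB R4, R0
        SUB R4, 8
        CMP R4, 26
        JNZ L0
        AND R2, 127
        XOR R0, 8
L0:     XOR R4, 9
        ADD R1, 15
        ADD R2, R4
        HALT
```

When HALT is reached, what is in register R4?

MOV R0, 27 → R0=27
MOV R4, 14 → R4=14
MOV R1, 16 → R1=16
MOV R2, 24 → R2=24
SUB R0, R1 → R0=27-16=11
SUB R4, R0 → R4=14-11=3
SUB R4, 8 → R4=3-8=-5
CMP R4, 26  (cmp -5,26)
JNZ L0: taken
XOR R4, 9 → R4=(-5)^9=-14
ADD R1, 15 → R1=16+15=31
ADD R2, R4 → R2=24+(-14)=10
halt.

-14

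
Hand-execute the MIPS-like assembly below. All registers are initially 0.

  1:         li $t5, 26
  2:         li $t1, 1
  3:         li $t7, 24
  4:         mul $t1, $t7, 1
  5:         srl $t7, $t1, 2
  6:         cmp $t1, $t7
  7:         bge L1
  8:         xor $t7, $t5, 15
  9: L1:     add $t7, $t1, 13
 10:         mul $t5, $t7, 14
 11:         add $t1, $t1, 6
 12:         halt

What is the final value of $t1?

30

li $t5, 26 → $t5=26
li $t1, 1 → $t1=1
li $t7, 24 → $t7=24
mul $t1, $t7, 1 → $t1=24*1=24
srl $t7, $t1, 2 → $t7=24>>2=6
cmp $t1, $t7  (cmp 24,6)
bge L1: taken
add $t7, $t1, 13 → $t7=24+13=37
mul $t5, $t7, 14 → $t5=37*14=518
add $t1, $t1, 6 → $t1=24+6=30
halt.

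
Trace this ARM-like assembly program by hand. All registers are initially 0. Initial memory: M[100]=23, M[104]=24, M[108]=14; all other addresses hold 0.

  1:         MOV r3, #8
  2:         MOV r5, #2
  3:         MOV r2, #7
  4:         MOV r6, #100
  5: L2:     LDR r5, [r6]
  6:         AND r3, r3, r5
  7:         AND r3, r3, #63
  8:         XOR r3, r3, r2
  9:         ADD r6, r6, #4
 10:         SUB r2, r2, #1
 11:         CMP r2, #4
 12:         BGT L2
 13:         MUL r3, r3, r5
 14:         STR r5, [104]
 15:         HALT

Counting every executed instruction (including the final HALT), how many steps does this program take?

after MOV r3, #8: r3=8
after MOV r5, #2: r5=2
after MOV r2, #7: r2=7
after MOV r6, #100: r6=100
after LDR r5, [r6]: r5=M[100]=23
after AND r3, r3, r5: r3=8&23=0
after AND r3, r3, #63: r3=0&63=0
after XOR r3, r3, r2: r3=0^7=7
after ADD r6, r6, #4: r6=100+4=104
after SUB r2, r2, #1: r2=7-1=6
CMP r2, #4  (cmp 6,4)
BGT L2: taken
after LDR r5, [r6]: r5=M[104]=24
after AND r3, r3, r5: r3=7&24=0
after AND r3, r3, #63: r3=0&63=0
after XOR r3, r3, r2: r3=0^6=6
after ADD r6, r6, #4: r6=104+4=108
after SUB r2, r2, #1: r2=6-1=5
CMP r2, #4  (cmp 5,4)
BGT L2: taken
after LDR r5, [r6]: r5=M[108]=14
after AND r3, r3, r5: r3=6&14=6
after AND r3, r3, #63: r3=6&63=6
after XOR r3, r3, r2: r3=6^5=3
after ADD r6, r6, #4: r6=108+4=112
after SUB r2, r2, #1: r2=5-1=4
CMP r2, #4  (cmp 4,4)
BGT L2: not taken
after MUL r3, r3, r5: r3=3*14=42
STR r5, [104] → M[104]=14
halt.
Total executed instructions: 31.

31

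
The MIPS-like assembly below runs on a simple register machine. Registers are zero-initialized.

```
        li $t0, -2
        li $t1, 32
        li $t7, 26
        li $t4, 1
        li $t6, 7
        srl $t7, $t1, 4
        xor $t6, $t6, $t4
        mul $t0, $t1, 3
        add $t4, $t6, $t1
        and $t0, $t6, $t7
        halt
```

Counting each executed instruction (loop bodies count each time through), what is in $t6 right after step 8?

$t0=-2
$t1=32
$t7=26
$t4=1
$t6=7
$t7=32>>4=2
$t6=7^1=6
$t0=32*3=96
After step 8: $t6 = 6.

6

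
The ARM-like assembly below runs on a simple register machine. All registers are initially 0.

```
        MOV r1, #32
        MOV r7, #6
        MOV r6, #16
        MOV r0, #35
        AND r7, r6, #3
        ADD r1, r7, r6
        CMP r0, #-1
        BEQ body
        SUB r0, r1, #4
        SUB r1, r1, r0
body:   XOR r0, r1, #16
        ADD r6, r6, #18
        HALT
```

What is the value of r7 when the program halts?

0

r1=32
r7=6
r6=16
r0=35
r7=16&3=0
r1=0+16=16
CMP r0, #-1  (cmp 35,-1)
BEQ body: not taken
r0=16-4=12
r1=16-12=4
r0=4^16=20
r6=16+18=34
halt.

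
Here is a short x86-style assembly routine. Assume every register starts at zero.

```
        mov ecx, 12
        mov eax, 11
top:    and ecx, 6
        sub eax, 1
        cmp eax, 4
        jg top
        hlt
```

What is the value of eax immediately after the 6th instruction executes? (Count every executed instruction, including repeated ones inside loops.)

10

ecx=12
eax=11
ecx=12&6=4
eax=11-1=10
cmp eax, 4  (cmp 10,4)
jg top: taken
After step 6: eax = 10.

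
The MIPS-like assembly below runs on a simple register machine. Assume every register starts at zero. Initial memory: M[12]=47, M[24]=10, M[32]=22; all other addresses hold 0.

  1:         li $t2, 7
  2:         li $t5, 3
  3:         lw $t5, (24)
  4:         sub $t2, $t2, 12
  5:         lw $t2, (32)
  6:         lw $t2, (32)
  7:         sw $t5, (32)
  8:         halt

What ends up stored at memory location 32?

li $t2, 7 → $t2=7
li $t5, 3 → $t5=3
lw $t5, (24) → $t5=M[24]=10
sub $t2, $t2, 12 → $t2=7-12=-5
lw $t2, (32) → $t2=M[32]=22
lw $t2, (32) → $t2=M[32]=22
sw $t5, (32) → M[32]=10
halt.

10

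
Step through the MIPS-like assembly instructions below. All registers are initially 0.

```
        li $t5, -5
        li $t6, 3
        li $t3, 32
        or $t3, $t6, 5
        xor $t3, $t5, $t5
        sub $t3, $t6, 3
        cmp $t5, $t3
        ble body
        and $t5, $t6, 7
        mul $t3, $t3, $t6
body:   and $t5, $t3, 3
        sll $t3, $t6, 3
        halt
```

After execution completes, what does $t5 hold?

0

li $t5, -5 → $t5=-5
li $t6, 3 → $t6=3
li $t3, 32 → $t3=32
or $t3, $t6, 5 → $t3=3|5=7
xor $t3, $t5, $t5 → $t3=(-5)^(-5)=0
sub $t3, $t6, 3 → $t3=3-3=0
cmp $t5, $t3  (cmp -5,0)
ble body: taken
and $t5, $t3, 3 → $t5=0&3=0
sll $t3, $t6, 3 → $t3=3<<3=24
halt.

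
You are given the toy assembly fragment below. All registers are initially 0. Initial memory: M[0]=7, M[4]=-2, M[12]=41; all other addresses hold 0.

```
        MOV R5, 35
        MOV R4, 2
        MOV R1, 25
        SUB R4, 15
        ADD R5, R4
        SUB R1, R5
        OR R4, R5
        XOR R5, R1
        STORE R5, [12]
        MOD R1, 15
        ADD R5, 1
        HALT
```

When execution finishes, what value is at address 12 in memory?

21

MOV R5, 35 → R5=35
MOV R4, 2 → R4=2
MOV R1, 25 → R1=25
SUB R4, 15 → R4=2-15=-13
ADD R5, R4 → R5=35+(-13)=22
SUB R1, R5 → R1=25-22=3
OR R4, R5 → R4=(-13)|22=-9
XOR R5, R1 → R5=22^3=21
STORE R5, [12] → M[12]=21
MOD R1, 15 → R1=3%15=3
ADD R5, 1 → R5=21+1=22
halt.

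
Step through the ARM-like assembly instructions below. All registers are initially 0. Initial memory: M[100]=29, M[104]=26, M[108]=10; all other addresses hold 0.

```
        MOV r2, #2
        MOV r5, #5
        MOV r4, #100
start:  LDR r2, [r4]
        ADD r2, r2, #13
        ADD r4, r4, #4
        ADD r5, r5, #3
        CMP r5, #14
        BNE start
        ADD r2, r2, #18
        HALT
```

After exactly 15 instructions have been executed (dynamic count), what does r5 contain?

r2=2
r5=5
r4=100
r2=M[100]=29
r2=29+13=42
r4=100+4=104
r5=5+3=8
CMP r5, #14  (cmp 8,14)
BNE start: taken
r2=M[104]=26
r2=26+13=39
r4=104+4=108
r5=8+3=11
CMP r5, #14  (cmp 11,14)
BNE start: taken
After step 15: r5 = 11.

11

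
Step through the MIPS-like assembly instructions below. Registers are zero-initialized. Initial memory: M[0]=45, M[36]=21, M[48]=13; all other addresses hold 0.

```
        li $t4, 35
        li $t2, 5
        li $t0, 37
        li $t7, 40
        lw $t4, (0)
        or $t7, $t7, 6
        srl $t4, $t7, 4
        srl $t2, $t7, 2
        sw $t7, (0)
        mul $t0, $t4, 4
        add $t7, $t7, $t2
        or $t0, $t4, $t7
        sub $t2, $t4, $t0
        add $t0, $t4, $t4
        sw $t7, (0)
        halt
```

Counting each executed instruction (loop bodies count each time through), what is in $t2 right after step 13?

-57

$t4=35
$t2=5
$t0=37
$t7=40
$t4=M[0]=45
$t7=40|6=46
$t4=46>>4=2
$t2=46>>2=11
sw $t7, (0) → M[0]=46
$t0=2*4=8
$t7=46+11=57
$t0=2|57=59
$t2=2-59=-57
After step 13: $t2 = -57.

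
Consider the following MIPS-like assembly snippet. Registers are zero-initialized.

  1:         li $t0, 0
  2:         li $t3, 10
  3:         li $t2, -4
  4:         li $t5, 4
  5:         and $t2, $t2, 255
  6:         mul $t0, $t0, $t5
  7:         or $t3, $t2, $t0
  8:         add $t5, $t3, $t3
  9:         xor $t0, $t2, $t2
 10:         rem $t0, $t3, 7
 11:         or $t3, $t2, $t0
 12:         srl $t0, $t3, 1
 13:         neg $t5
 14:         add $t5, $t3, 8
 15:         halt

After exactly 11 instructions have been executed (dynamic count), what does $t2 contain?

252

$t0=0
$t3=10
$t2=-4
$t5=4
$t2=(-4)&255=252
$t0=0*4=0
$t3=252|0=252
$t5=252+252=504
$t0=252^252=0
$t0=252%7=0
$t3=252|0=252
After step 11: $t2 = 252.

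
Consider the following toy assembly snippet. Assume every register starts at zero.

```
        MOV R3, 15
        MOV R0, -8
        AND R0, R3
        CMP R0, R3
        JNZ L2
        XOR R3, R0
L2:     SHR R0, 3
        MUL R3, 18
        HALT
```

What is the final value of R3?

270

R3=15
R0=-8
R0=(-8)&15=8
CMP R0, R3  (cmp 8,15)
JNZ L2: taken
R0=8>>3=1
R3=15*18=270
halt.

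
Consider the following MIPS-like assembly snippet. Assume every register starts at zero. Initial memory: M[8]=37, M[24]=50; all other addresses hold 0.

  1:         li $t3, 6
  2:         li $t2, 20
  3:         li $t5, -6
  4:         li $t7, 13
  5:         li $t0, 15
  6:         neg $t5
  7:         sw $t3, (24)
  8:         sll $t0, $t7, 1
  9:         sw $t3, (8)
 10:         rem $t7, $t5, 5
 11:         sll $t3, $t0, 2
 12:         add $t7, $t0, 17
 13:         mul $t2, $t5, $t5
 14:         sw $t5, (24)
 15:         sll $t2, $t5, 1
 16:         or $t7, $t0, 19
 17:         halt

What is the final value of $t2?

12

li $t3, 6 → $t3=6
li $t2, 20 → $t2=20
li $t5, -6 → $t5=-6
li $t7, 13 → $t7=13
li $t0, 15 → $t0=15
neg $t5 → $t5=-(-6)=6
sw $t3, (24) → M[24]=6
sll $t0, $t7, 1 → $t0=13<<1=26
sw $t3, (8) → M[8]=6
rem $t7, $t5, 5 → $t7=6%5=1
sll $t3, $t0, 2 → $t3=26<<2=104
add $t7, $t0, 17 → $t7=26+17=43
mul $t2, $t5, $t5 → $t2=6*6=36
sw $t5, (24) → M[24]=6
sll $t2, $t5, 1 → $t2=6<<1=12
or $t7, $t0, 19 → $t7=26|19=27
halt.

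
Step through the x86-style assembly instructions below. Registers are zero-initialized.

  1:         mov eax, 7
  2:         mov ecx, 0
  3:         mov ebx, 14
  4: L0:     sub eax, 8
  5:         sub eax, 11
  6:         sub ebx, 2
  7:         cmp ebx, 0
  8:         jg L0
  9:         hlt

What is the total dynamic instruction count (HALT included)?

39

eax=7
ecx=0
ebx=14
eax=7-8=-1
eax=(-1)-11=-12
ebx=14-2=12
cmp ebx, 0  (cmp 12,0)
jg L0: taken
eax=(-12)-8=-20
eax=(-20)-11=-31
ebx=12-2=10
cmp ebx, 0  (cmp 10,0)
jg L0: taken
eax=(-31)-8=-39
eax=(-39)-11=-50
ebx=10-2=8
cmp ebx, 0  (cmp 8,0)
jg L0: taken
eax=(-50)-8=-58
eax=(-58)-11=-69
ebx=8-2=6
cmp ebx, 0  (cmp 6,0)
jg L0: taken
eax=(-69)-8=-77
eax=(-77)-11=-88
ebx=6-2=4
cmp ebx, 0  (cmp 4,0)
jg L0: taken
eax=(-88)-8=-96
eax=(-96)-11=-107
ebx=4-2=2
cmp ebx, 0  (cmp 2,0)
jg L0: taken
eax=(-107)-8=-115
eax=(-115)-11=-126
ebx=2-2=0
cmp ebx, 0  (cmp 0,0)
jg L0: not taken
halt.
Total executed instructions: 39.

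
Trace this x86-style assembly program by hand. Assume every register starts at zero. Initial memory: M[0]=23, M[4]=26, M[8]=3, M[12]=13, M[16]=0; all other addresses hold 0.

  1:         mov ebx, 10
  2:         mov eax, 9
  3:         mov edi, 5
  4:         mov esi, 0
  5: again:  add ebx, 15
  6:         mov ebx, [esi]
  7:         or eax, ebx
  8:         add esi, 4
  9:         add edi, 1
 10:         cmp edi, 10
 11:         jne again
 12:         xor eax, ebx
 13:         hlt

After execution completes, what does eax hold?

31

mov ebx, 10 → ebx=10
mov eax, 9 → eax=9
mov edi, 5 → edi=5
mov esi, 0 → esi=0
add ebx, 15 → ebx=10+15=25
mov ebx, [esi] → ebx=M[0]=23
or eax, ebx → eax=9|23=31
add esi, 4 → esi=0+4=4
add edi, 1 → edi=5+1=6
cmp edi, 10  (cmp 6,10)
jne again: taken
add ebx, 15 → ebx=23+15=38
mov ebx, [esi] → ebx=M[4]=26
or eax, ebx → eax=31|26=31
add esi, 4 → esi=4+4=8
add edi, 1 → edi=6+1=7
cmp edi, 10  (cmp 7,10)
jne again: taken
add ebx, 15 → ebx=26+15=41
mov ebx, [esi] → ebx=M[8]=3
or eax, ebx → eax=31|3=31
add esi, 4 → esi=8+4=12
add edi, 1 → edi=7+1=8
cmp edi, 10  (cmp 8,10)
jne again: taken
add ebx, 15 → ebx=3+15=18
mov ebx, [esi] → ebx=M[12]=13
or eax, ebx → eax=31|13=31
add esi, 4 → esi=12+4=16
add edi, 1 → edi=8+1=9
cmp edi, 10  (cmp 9,10)
jne again: taken
add ebx, 15 → ebx=13+15=28
mov ebx, [esi] → ebx=M[16]=0
or eax, ebx → eax=31|0=31
add esi, 4 → esi=16+4=20
add edi, 1 → edi=9+1=10
cmp edi, 10  (cmp 10,10)
jne again: not taken
xor eax, ebx → eax=31^0=31
halt.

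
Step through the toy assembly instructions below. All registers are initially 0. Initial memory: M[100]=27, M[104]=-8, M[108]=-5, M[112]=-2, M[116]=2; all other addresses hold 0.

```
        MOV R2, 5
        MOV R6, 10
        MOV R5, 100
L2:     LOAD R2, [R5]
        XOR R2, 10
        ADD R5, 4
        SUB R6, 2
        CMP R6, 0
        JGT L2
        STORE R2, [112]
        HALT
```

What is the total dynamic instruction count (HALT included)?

35

R2=5
R6=10
R5=100
R2=M[100]=27
R2=27^10=17
R5=100+4=104
R6=10-2=8
CMP R6, 0  (cmp 8,0)
JGT L2: taken
R2=M[104]=-8
R2=(-8)^10=-14
R5=104+4=108
R6=8-2=6
CMP R6, 0  (cmp 6,0)
JGT L2: taken
R2=M[108]=-5
R2=(-5)^10=-15
R5=108+4=112
R6=6-2=4
CMP R6, 0  (cmp 4,0)
JGT L2: taken
R2=M[112]=-2
R2=(-2)^10=-12
R5=112+4=116
R6=4-2=2
CMP R6, 0  (cmp 2,0)
JGT L2: taken
R2=M[116]=2
R2=2^10=8
R5=116+4=120
R6=2-2=0
CMP R6, 0  (cmp 0,0)
JGT L2: not taken
STORE R2, [112] → M[112]=8
halt.
Total executed instructions: 35.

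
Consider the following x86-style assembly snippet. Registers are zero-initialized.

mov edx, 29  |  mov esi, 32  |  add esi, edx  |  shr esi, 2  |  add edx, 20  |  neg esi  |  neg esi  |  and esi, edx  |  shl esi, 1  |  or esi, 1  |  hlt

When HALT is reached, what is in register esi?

mov edx, 29 → edx=29
mov esi, 32 → esi=32
add esi, edx → esi=32+29=61
shr esi, 2 → esi=61>>2=15
add edx, 20 → edx=29+20=49
neg esi → esi=-(15)=-15
neg esi → esi=-(-15)=15
and esi, edx → esi=15&49=1
shl esi, 1 → esi=1<<1=2
or esi, 1 → esi=2|1=3
halt.

3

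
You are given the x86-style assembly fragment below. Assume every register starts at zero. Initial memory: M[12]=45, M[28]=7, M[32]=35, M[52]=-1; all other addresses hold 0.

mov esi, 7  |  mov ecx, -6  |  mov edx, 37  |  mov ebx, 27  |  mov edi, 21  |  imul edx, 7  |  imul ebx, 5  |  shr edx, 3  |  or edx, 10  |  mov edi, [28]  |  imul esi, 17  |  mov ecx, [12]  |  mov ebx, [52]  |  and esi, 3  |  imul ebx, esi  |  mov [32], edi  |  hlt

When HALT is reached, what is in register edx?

42

mov esi, 7 → esi=7
mov ecx, -6 → ecx=-6
mov edx, 37 → edx=37
mov ebx, 27 → ebx=27
mov edi, 21 → edi=21
imul edx, 7 → edx=37*7=259
imul ebx, 5 → ebx=27*5=135
shr edx, 3 → edx=259>>3=32
or edx, 10 → edx=32|10=42
mov edi, [28] → edi=M[28]=7
imul esi, 17 → esi=7*17=119
mov ecx, [12] → ecx=M[12]=45
mov ebx, [52] → ebx=M[52]=-1
and esi, 3 → esi=119&3=3
imul ebx, esi → ebx=(-1)*3=-3
mov [32], edi → M[32]=7
halt.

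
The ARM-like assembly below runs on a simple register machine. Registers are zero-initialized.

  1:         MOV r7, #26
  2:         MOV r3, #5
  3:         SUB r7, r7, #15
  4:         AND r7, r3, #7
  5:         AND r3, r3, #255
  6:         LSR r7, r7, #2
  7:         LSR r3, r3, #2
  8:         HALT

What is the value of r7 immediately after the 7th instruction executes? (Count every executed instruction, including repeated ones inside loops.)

MOV r7, #26 → r7=26
MOV r3, #5 → r3=5
SUB r7, r7, #15 → r7=26-15=11
AND r7, r3, #7 → r7=5&7=5
AND r3, r3, #255 → r3=5&255=5
LSR r7, r7, #2 → r7=5>>2=1
LSR r3, r3, #2 → r3=5>>2=1
After step 7: r7 = 1.

1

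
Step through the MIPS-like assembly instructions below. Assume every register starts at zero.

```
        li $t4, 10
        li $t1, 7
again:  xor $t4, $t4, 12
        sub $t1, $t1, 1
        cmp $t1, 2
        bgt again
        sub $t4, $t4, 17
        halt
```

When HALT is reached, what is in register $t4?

-11

li $t4, 10 → $t4=10
li $t1, 7 → $t1=7
xor $t4, $t4, 12 → $t4=10^12=6
sub $t1, $t1, 1 → $t1=7-1=6
cmp $t1, 2  (cmp 6,2)
bgt again: taken
xor $t4, $t4, 12 → $t4=6^12=10
sub $t1, $t1, 1 → $t1=6-1=5
cmp $t1, 2  (cmp 5,2)
bgt again: taken
xor $t4, $t4, 12 → $t4=10^12=6
sub $t1, $t1, 1 → $t1=5-1=4
cmp $t1, 2  (cmp 4,2)
bgt again: taken
xor $t4, $t4, 12 → $t4=6^12=10
sub $t1, $t1, 1 → $t1=4-1=3
cmp $t1, 2  (cmp 3,2)
bgt again: taken
xor $t4, $t4, 12 → $t4=10^12=6
sub $t1, $t1, 1 → $t1=3-1=2
cmp $t1, 2  (cmp 2,2)
bgt again: not taken
sub $t4, $t4, 17 → $t4=6-17=-11
halt.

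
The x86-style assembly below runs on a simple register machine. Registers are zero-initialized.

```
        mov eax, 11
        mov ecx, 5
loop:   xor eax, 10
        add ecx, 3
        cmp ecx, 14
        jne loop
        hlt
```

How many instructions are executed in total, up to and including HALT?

15

mov eax, 11 → eax=11
mov ecx, 5 → ecx=5
xor eax, 10 → eax=11^10=1
add ecx, 3 → ecx=5+3=8
cmp ecx, 14  (cmp 8,14)
jne loop: taken
xor eax, 10 → eax=1^10=11
add ecx, 3 → ecx=8+3=11
cmp ecx, 14  (cmp 11,14)
jne loop: taken
xor eax, 10 → eax=11^10=1
add ecx, 3 → ecx=11+3=14
cmp ecx, 14  (cmp 14,14)
jne loop: not taken
halt.
Total executed instructions: 15.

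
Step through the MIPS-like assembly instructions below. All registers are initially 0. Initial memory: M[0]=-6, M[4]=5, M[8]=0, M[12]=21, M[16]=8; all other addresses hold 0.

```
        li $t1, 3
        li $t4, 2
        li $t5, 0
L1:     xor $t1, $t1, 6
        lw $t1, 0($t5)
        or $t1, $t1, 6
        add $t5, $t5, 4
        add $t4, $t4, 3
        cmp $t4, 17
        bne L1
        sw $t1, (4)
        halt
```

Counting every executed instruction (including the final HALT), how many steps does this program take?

40

after li $t1, 3: $t1=3
after li $t4, 2: $t4=2
after li $t5, 0: $t5=0
after xor $t1, $t1, 6: $t1=3^6=5
after lw $t1, 0($t5): $t1=M[0]=-6
after or $t1, $t1, 6: $t1=(-6)|6=-2
after add $t5, $t5, 4: $t5=0+4=4
after add $t4, $t4, 3: $t4=2+3=5
cmp $t4, 17  (cmp 5,17)
bne L1: taken
after xor $t1, $t1, 6: $t1=(-2)^6=-8
after lw $t1, 0($t5): $t1=M[4]=5
after or $t1, $t1, 6: $t1=5|6=7
after add $t5, $t5, 4: $t5=4+4=8
after add $t4, $t4, 3: $t4=5+3=8
cmp $t4, 17  (cmp 8,17)
bne L1: taken
after xor $t1, $t1, 6: $t1=7^6=1
after lw $t1, 0($t5): $t1=M[8]=0
after or $t1, $t1, 6: $t1=0|6=6
after add $t5, $t5, 4: $t5=8+4=12
after add $t4, $t4, 3: $t4=8+3=11
cmp $t4, 17  (cmp 11,17)
bne L1: taken
after xor $t1, $t1, 6: $t1=6^6=0
after lw $t1, 0($t5): $t1=M[12]=21
after or $t1, $t1, 6: $t1=21|6=23
after add $t5, $t5, 4: $t5=12+4=16
after add $t4, $t4, 3: $t4=11+3=14
cmp $t4, 17  (cmp 14,17)
bne L1: taken
after xor $t1, $t1, 6: $t1=23^6=17
after lw $t1, 0($t5): $t1=M[16]=8
after or $t1, $t1, 6: $t1=8|6=14
after add $t5, $t5, 4: $t5=16+4=20
after add $t4, $t4, 3: $t4=14+3=17
cmp $t4, 17  (cmp 17,17)
bne L1: not taken
sw $t1, (4) → M[4]=14
halt.
Total executed instructions: 40.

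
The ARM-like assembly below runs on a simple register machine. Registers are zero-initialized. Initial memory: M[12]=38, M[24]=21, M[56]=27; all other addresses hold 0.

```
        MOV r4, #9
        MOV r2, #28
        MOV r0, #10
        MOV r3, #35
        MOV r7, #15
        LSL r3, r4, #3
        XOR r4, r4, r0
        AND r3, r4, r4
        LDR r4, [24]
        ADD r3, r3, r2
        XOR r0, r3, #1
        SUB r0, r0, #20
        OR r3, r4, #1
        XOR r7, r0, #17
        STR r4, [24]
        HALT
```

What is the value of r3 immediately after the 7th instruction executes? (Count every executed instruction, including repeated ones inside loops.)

after MOV r4, #9: r4=9
after MOV r2, #28: r2=28
after MOV r0, #10: r0=10
after MOV r3, #35: r3=35
after MOV r7, #15: r7=15
after LSL r3, r4, #3: r3=9<<3=72
after XOR r4, r4, r0: r4=9^10=3
After step 7: r3 = 72.

72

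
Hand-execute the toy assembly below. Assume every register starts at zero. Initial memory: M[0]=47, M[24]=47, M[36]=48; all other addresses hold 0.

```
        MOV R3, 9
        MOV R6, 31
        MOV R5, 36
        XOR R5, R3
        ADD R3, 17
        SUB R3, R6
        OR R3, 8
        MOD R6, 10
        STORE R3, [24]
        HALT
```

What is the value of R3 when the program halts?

after MOV R3, 9: R3=9
after MOV R6, 31: R6=31
after MOV R5, 36: R5=36
after XOR R5, R3: R5=36^9=45
after ADD R3, 17: R3=9+17=26
after SUB R3, R6: R3=26-31=-5
after OR R3, 8: R3=(-5)|8=-5
after MOD R6, 10: R6=31%10=1
STORE R3, [24] → M[24]=-5
halt.

-5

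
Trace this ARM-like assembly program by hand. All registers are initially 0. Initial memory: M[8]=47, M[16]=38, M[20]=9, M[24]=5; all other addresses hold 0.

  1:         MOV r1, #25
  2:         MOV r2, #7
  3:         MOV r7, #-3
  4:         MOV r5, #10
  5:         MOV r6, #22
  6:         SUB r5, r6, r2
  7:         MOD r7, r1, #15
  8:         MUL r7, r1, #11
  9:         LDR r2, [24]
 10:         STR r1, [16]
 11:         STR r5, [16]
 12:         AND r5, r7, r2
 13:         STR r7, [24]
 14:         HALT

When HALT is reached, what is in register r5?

after MOV r1, #25: r1=25
after MOV r2, #7: r2=7
after MOV r7, #-3: r7=-3
after MOV r5, #10: r5=10
after MOV r6, #22: r6=22
after SUB r5, r6, r2: r5=22-7=15
after MOD r7, r1, #15: r7=25%15=10
after MUL r7, r1, #11: r7=25*11=275
after LDR r2, [24]: r2=M[24]=5
STR r1, [16] → M[16]=25
STR r5, [16] → M[16]=15
after AND r5, r7, r2: r5=275&5=1
STR r7, [24] → M[24]=275
halt.

1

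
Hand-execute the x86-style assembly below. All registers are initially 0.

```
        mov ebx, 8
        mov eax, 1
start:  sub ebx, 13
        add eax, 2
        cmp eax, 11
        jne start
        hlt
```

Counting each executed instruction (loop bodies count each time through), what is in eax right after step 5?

3

after mov ebx, 8: ebx=8
after mov eax, 1: eax=1
after sub ebx, 13: ebx=8-13=-5
after add eax, 2: eax=1+2=3
cmp eax, 11  (cmp 3,11)
After step 5: eax = 3.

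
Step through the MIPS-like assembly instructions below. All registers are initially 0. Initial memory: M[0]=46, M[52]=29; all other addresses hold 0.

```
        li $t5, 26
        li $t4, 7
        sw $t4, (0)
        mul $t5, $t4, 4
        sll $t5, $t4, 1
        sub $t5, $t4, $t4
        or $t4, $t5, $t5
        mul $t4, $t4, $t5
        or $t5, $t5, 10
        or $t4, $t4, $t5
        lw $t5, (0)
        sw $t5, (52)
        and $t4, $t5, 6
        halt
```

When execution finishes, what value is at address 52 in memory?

7

after li $t5, 26: $t5=26
after li $t4, 7: $t4=7
sw $t4, (0) → M[0]=7
after mul $t5, $t4, 4: $t5=7*4=28
after sll $t5, $t4, 1: $t5=7<<1=14
after sub $t5, $t4, $t4: $t5=7-7=0
after or $t4, $t5, $t5: $t4=0|0=0
after mul $t4, $t4, $t5: $t4=0*0=0
after or $t5, $t5, 10: $t5=0|10=10
after or $t4, $t4, $t5: $t4=0|10=10
after lw $t5, (0): $t5=M[0]=7
sw $t5, (52) → M[52]=7
after and $t4, $t5, 6: $t4=7&6=6
halt.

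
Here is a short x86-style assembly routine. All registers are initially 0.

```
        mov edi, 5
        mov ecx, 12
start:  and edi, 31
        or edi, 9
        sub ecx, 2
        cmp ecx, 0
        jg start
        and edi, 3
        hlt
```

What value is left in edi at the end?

1

edi=5
ecx=12
edi=5&31=5
edi=5|9=13
ecx=12-2=10
cmp ecx, 0  (cmp 10,0)
jg start: taken
edi=13&31=13
edi=13|9=13
ecx=10-2=8
cmp ecx, 0  (cmp 8,0)
jg start: taken
edi=13&31=13
edi=13|9=13
ecx=8-2=6
cmp ecx, 0  (cmp 6,0)
jg start: taken
edi=13&31=13
edi=13|9=13
ecx=6-2=4
cmp ecx, 0  (cmp 4,0)
jg start: taken
edi=13&31=13
edi=13|9=13
ecx=4-2=2
cmp ecx, 0  (cmp 2,0)
jg start: taken
edi=13&31=13
edi=13|9=13
ecx=2-2=0
cmp ecx, 0  (cmp 0,0)
jg start: not taken
edi=13&3=1
halt.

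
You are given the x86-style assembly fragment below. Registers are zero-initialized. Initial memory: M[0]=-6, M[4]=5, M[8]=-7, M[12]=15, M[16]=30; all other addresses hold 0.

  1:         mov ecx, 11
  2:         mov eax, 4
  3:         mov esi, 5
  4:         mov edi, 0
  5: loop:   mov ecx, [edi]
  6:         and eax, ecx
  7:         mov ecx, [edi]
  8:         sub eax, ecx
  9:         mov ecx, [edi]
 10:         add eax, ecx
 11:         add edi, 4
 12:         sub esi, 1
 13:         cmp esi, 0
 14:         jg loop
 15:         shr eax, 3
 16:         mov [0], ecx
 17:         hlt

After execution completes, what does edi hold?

ecx=11
eax=4
esi=5
edi=0
ecx=M[0]=-6
eax=4&(-6)=0
ecx=M[0]=-6
eax=0-(-6)=6
ecx=M[0]=-6
eax=6+(-6)=0
edi=0+4=4
esi=5-1=4
cmp esi, 0  (cmp 4,0)
jg loop: taken
ecx=M[4]=5
eax=0&5=0
ecx=M[4]=5
eax=0-5=-5
ecx=M[4]=5
eax=(-5)+5=0
edi=4+4=8
esi=4-1=3
cmp esi, 0  (cmp 3,0)
jg loop: taken
ecx=M[8]=-7
eax=0&(-7)=0
ecx=M[8]=-7
eax=0-(-7)=7
ecx=M[8]=-7
eax=7+(-7)=0
edi=8+4=12
esi=3-1=2
cmp esi, 0  (cmp 2,0)
jg loop: taken
ecx=M[12]=15
eax=0&15=0
ecx=M[12]=15
eax=0-15=-15
ecx=M[12]=15
eax=(-15)+15=0
edi=12+4=16
esi=2-1=1
cmp esi, 0  (cmp 1,0)
jg loop: taken
ecx=M[16]=30
eax=0&30=0
ecx=M[16]=30
eax=0-30=-30
ecx=M[16]=30
eax=(-30)+30=0
edi=16+4=20
esi=1-1=0
cmp esi, 0  (cmp 0,0)
jg loop: not taken
eax=0>>3=0
mov [0], ecx → M[0]=30
halt.

20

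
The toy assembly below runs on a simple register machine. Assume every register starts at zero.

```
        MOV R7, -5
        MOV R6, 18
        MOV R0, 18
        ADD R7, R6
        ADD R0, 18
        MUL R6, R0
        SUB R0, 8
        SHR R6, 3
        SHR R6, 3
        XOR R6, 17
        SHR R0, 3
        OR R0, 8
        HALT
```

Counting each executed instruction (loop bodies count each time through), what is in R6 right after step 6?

after MOV R7, -5: R7=-5
after MOV R6, 18: R6=18
after MOV R0, 18: R0=18
after ADD R7, R6: R7=(-5)+18=13
after ADD R0, 18: R0=18+18=36
after MUL R6, R0: R6=18*36=648
After step 6: R6 = 648.

648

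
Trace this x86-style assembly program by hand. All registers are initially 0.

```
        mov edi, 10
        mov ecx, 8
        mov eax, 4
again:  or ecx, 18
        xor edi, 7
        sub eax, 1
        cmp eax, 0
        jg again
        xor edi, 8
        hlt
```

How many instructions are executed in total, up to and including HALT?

after mov edi, 10: edi=10
after mov ecx, 8: ecx=8
after mov eax, 4: eax=4
after or ecx, 18: ecx=8|18=26
after xor edi, 7: edi=10^7=13
after sub eax, 1: eax=4-1=3
cmp eax, 0  (cmp 3,0)
jg again: taken
after or ecx, 18: ecx=26|18=26
after xor edi, 7: edi=13^7=10
after sub eax, 1: eax=3-1=2
cmp eax, 0  (cmp 2,0)
jg again: taken
after or ecx, 18: ecx=26|18=26
after xor edi, 7: edi=10^7=13
after sub eax, 1: eax=2-1=1
cmp eax, 0  (cmp 1,0)
jg again: taken
after or ecx, 18: ecx=26|18=26
after xor edi, 7: edi=13^7=10
after sub eax, 1: eax=1-1=0
cmp eax, 0  (cmp 0,0)
jg again: not taken
after xor edi, 8: edi=10^8=2
halt.
Total executed instructions: 25.

25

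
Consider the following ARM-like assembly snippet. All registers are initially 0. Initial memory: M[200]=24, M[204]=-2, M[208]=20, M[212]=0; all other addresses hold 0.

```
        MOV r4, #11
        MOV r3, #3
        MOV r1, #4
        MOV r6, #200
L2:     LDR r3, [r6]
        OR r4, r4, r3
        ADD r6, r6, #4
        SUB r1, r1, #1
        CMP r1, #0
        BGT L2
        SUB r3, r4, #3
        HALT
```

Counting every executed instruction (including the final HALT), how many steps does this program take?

30

MOV r4, #11 → r4=11
MOV r3, #3 → r3=3
MOV r1, #4 → r1=4
MOV r6, #200 → r6=200
LDR r3, [r6] → r3=M[200]=24
OR r4, r4, r3 → r4=11|24=27
ADD r6, r6, #4 → r6=200+4=204
SUB r1, r1, #1 → r1=4-1=3
CMP r1, #0  (cmp 3,0)
BGT L2: taken
LDR r3, [r6] → r3=M[204]=-2
OR r4, r4, r3 → r4=27|(-2)=-1
ADD r6, r6, #4 → r6=204+4=208
SUB r1, r1, #1 → r1=3-1=2
CMP r1, #0  (cmp 2,0)
BGT L2: taken
LDR r3, [r6] → r3=M[208]=20
OR r4, r4, r3 → r4=(-1)|20=-1
ADD r6, r6, #4 → r6=208+4=212
SUB r1, r1, #1 → r1=2-1=1
CMP r1, #0  (cmp 1,0)
BGT L2: taken
LDR r3, [r6] → r3=M[212]=0
OR r4, r4, r3 → r4=(-1)|0=-1
ADD r6, r6, #4 → r6=212+4=216
SUB r1, r1, #1 → r1=1-1=0
CMP r1, #0  (cmp 0,0)
BGT L2: not taken
SUB r3, r4, #3 → r3=(-1)-3=-4
halt.
Total executed instructions: 30.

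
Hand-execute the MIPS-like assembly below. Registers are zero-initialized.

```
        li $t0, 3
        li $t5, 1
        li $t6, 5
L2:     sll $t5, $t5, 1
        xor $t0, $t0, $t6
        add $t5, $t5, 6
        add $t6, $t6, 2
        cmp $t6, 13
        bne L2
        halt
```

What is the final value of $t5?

106

$t0=3
$t5=1
$t6=5
$t5=1<<1=2
$t0=3^5=6
$t5=2+6=8
$t6=5+2=7
cmp $t6, 13  (cmp 7,13)
bne L2: taken
$t5=8<<1=16
$t0=6^7=1
$t5=16+6=22
$t6=7+2=9
cmp $t6, 13  (cmp 9,13)
bne L2: taken
$t5=22<<1=44
$t0=1^9=8
$t5=44+6=50
$t6=9+2=11
cmp $t6, 13  (cmp 11,13)
bne L2: taken
$t5=50<<1=100
$t0=8^11=3
$t5=100+6=106
$t6=11+2=13
cmp $t6, 13  (cmp 13,13)
bne L2: not taken
halt.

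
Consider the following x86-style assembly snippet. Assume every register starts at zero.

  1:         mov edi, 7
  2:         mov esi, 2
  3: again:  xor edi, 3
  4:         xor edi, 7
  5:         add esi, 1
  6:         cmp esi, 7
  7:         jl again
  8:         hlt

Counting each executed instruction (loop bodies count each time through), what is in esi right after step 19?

5

mov edi, 7 → edi=7
mov esi, 2 → esi=2
xor edi, 3 → edi=7^3=4
xor edi, 7 → edi=4^7=3
add esi, 1 → esi=2+1=3
cmp esi, 7  (cmp 3,7)
jl again: taken
xor edi, 3 → edi=3^3=0
xor edi, 7 → edi=0^7=7
add esi, 1 → esi=3+1=4
cmp esi, 7  (cmp 4,7)
jl again: taken
xor edi, 3 → edi=7^3=4
xor edi, 7 → edi=4^7=3
add esi, 1 → esi=4+1=5
cmp esi, 7  (cmp 5,7)
jl again: taken
xor edi, 3 → edi=3^3=0
xor edi, 7 → edi=0^7=7
After step 19: esi = 5.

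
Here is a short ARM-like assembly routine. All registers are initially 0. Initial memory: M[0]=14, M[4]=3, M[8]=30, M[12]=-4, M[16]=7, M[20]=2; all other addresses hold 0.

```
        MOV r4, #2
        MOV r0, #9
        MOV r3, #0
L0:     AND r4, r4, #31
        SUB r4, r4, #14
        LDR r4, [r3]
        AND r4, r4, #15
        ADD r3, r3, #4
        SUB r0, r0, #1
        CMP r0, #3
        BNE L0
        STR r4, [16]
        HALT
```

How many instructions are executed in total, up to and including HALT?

53

after MOV r4, #2: r4=2
after MOV r0, #9: r0=9
after MOV r3, #0: r3=0
after AND r4, r4, #31: r4=2&31=2
after SUB r4, r4, #14: r4=2-14=-12
after LDR r4, [r3]: r4=M[0]=14
after AND r4, r4, #15: r4=14&15=14
after ADD r3, r3, #4: r3=0+4=4
after SUB r0, r0, #1: r0=9-1=8
CMP r0, #3  (cmp 8,3)
BNE L0: taken
after AND r4, r4, #31: r4=14&31=14
after SUB r4, r4, #14: r4=14-14=0
after LDR r4, [r3]: r4=M[4]=3
after AND r4, r4, #15: r4=3&15=3
after ADD r3, r3, #4: r3=4+4=8
after SUB r0, r0, #1: r0=8-1=7
CMP r0, #3  (cmp 7,3)
BNE L0: taken
after AND r4, r4, #31: r4=3&31=3
after SUB r4, r4, #14: r4=3-14=-11
after LDR r4, [r3]: r4=M[8]=30
after AND r4, r4, #15: r4=30&15=14
after ADD r3, r3, #4: r3=8+4=12
after SUB r0, r0, #1: r0=7-1=6
CMP r0, #3  (cmp 6,3)
BNE L0: taken
after AND r4, r4, #31: r4=14&31=14
after SUB r4, r4, #14: r4=14-14=0
after LDR r4, [r3]: r4=M[12]=-4
after AND r4, r4, #15: r4=(-4)&15=12
after ADD r3, r3, #4: r3=12+4=16
after SUB r0, r0, #1: r0=6-1=5
CMP r0, #3  (cmp 5,3)
BNE L0: taken
after AND r4, r4, #31: r4=12&31=12
after SUB r4, r4, #14: r4=12-14=-2
after LDR r4, [r3]: r4=M[16]=7
after AND r4, r4, #15: r4=7&15=7
after ADD r3, r3, #4: r3=16+4=20
after SUB r0, r0, #1: r0=5-1=4
CMP r0, #3  (cmp 4,3)
BNE L0: taken
after AND r4, r4, #31: r4=7&31=7
after SUB r4, r4, #14: r4=7-14=-7
after LDR r4, [r3]: r4=M[20]=2
after AND r4, r4, #15: r4=2&15=2
after ADD r3, r3, #4: r3=20+4=24
after SUB r0, r0, #1: r0=4-1=3
CMP r0, #3  (cmp 3,3)
BNE L0: not taken
STR r4, [16] → M[16]=2
halt.
Total executed instructions: 53.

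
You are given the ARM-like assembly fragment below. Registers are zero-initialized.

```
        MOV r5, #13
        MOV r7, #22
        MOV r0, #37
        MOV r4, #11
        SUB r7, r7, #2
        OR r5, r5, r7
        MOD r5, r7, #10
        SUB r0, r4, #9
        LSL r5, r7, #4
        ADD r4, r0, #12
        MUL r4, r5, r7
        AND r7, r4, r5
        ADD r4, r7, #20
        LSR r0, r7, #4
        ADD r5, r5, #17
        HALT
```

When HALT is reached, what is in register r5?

337

r5=13
r7=22
r0=37
r4=11
r7=22-2=20
r5=13|20=29
r5=20%10=0
r0=11-9=2
r5=20<<4=320
r4=2+12=14
r4=320*20=6400
r7=6400&320=256
r4=256+20=276
r0=256>>4=16
r5=320+17=337
halt.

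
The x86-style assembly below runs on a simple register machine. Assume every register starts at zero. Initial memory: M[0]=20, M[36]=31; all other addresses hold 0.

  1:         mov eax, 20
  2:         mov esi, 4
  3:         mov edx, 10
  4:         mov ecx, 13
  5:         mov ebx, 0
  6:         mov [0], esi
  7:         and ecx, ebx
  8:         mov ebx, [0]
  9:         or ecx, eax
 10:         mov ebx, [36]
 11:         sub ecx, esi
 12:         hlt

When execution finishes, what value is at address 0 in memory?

eax=20
esi=4
edx=10
ecx=13
ebx=0
mov [0], esi → M[0]=4
ecx=13&0=0
ebx=M[0]=4
ecx=0|20=20
ebx=M[36]=31
ecx=20-4=16
halt.

4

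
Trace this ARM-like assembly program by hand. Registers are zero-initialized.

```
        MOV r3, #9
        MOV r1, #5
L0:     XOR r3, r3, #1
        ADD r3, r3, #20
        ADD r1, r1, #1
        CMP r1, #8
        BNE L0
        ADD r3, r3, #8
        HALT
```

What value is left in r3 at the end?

after MOV r3, #9: r3=9
after MOV r1, #5: r1=5
after XOR r3, r3, #1: r3=9^1=8
after ADD r3, r3, #20: r3=8+20=28
after ADD r1, r1, #1: r1=5+1=6
CMP r1, #8  (cmp 6,8)
BNE L0: taken
after XOR r3, r3, #1: r3=28^1=29
after ADD r3, r3, #20: r3=29+20=49
after ADD r1, r1, #1: r1=6+1=7
CMP r1, #8  (cmp 7,8)
BNE L0: taken
after XOR r3, r3, #1: r3=49^1=48
after ADD r3, r3, #20: r3=48+20=68
after ADD r1, r1, #1: r1=7+1=8
CMP r1, #8  (cmp 8,8)
BNE L0: not taken
after ADD r3, r3, #8: r3=68+8=76
halt.

76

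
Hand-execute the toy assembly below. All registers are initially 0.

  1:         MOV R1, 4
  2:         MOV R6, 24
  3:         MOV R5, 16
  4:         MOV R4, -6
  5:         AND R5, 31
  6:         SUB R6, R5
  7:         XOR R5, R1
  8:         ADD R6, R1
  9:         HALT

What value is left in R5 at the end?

20

R1=4
R6=24
R5=16
R4=-6
R5=16&31=16
R6=24-16=8
R5=16^4=20
R6=8+4=12
halt.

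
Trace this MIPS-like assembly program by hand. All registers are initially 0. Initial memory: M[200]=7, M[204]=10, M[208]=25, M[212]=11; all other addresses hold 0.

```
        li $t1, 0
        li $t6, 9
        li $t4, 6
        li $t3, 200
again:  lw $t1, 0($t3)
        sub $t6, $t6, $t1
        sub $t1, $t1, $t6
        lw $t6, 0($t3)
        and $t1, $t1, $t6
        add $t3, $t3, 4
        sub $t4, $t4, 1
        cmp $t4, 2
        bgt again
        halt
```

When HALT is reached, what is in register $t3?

li $t1, 0 → $t1=0
li $t6, 9 → $t6=9
li $t4, 6 → $t4=6
li $t3, 200 → $t3=200
lw $t1, 0($t3) → $t1=M[200]=7
sub $t6, $t6, $t1 → $t6=9-7=2
sub $t1, $t1, $t6 → $t1=7-2=5
lw $t6, 0($t3) → $t6=M[200]=7
and $t1, $t1, $t6 → $t1=5&7=5
add $t3, $t3, 4 → $t3=200+4=204
sub $t4, $t4, 1 → $t4=6-1=5
cmp $t4, 2  (cmp 5,2)
bgt again: taken
lw $t1, 0($t3) → $t1=M[204]=10
sub $t6, $t6, $t1 → $t6=7-10=-3
sub $t1, $t1, $t6 → $t1=10-(-3)=13
lw $t6, 0($t3) → $t6=M[204]=10
and $t1, $t1, $t6 → $t1=13&10=8
add $t3, $t3, 4 → $t3=204+4=208
sub $t4, $t4, 1 → $t4=5-1=4
cmp $t4, 2  (cmp 4,2)
bgt again: taken
lw $t1, 0($t3) → $t1=M[208]=25
sub $t6, $t6, $t1 → $t6=10-25=-15
sub $t1, $t1, $t6 → $t1=25-(-15)=40
lw $t6, 0($t3) → $t6=M[208]=25
and $t1, $t1, $t6 → $t1=40&25=8
add $t3, $t3, 4 → $t3=208+4=212
sub $t4, $t4, 1 → $t4=4-1=3
cmp $t4, 2  (cmp 3,2)
bgt again: taken
lw $t1, 0($t3) → $t1=M[212]=11
sub $t6, $t6, $t1 → $t6=25-11=14
sub $t1, $t1, $t6 → $t1=11-14=-3
lw $t6, 0($t3) → $t6=M[212]=11
and $t1, $t1, $t6 → $t1=(-3)&11=9
add $t3, $t3, 4 → $t3=212+4=216
sub $t4, $t4, 1 → $t4=3-1=2
cmp $t4, 2  (cmp 2,2)
bgt again: not taken
halt.

216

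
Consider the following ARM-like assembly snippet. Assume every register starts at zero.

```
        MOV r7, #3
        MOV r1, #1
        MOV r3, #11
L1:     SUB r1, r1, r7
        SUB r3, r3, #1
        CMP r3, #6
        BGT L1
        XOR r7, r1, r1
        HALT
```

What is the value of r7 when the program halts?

0

r7=3
r1=1
r3=11
r1=1-3=-2
r3=11-1=10
CMP r3, #6  (cmp 10,6)
BGT L1: taken
r1=(-2)-3=-5
r3=10-1=9
CMP r3, #6  (cmp 9,6)
BGT L1: taken
r1=(-5)-3=-8
r3=9-1=8
CMP r3, #6  (cmp 8,6)
BGT L1: taken
r1=(-8)-3=-11
r3=8-1=7
CMP r3, #6  (cmp 7,6)
BGT L1: taken
r1=(-11)-3=-14
r3=7-1=6
CMP r3, #6  (cmp 6,6)
BGT L1: not taken
r7=(-14)^(-14)=0
halt.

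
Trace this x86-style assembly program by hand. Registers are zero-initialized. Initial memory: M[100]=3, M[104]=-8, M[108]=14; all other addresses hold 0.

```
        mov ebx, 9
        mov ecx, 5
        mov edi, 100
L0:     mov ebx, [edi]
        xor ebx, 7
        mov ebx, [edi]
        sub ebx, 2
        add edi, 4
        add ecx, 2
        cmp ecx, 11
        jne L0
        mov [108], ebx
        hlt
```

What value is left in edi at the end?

after mov ebx, 9: ebx=9
after mov ecx, 5: ecx=5
after mov edi, 100: edi=100
after mov ebx, [edi]: ebx=M[100]=3
after xor ebx, 7: ebx=3^7=4
after mov ebx, [edi]: ebx=M[100]=3
after sub ebx, 2: ebx=3-2=1
after add edi, 4: edi=100+4=104
after add ecx, 2: ecx=5+2=7
cmp ecx, 11  (cmp 7,11)
jne L0: taken
after mov ebx, [edi]: ebx=M[104]=-8
after xor ebx, 7: ebx=(-8)^7=-1
after mov ebx, [edi]: ebx=M[104]=-8
after sub ebx, 2: ebx=(-8)-2=-10
after add edi, 4: edi=104+4=108
after add ecx, 2: ecx=7+2=9
cmp ecx, 11  (cmp 9,11)
jne L0: taken
after mov ebx, [edi]: ebx=M[108]=14
after xor ebx, 7: ebx=14^7=9
after mov ebx, [edi]: ebx=M[108]=14
after sub ebx, 2: ebx=14-2=12
after add edi, 4: edi=108+4=112
after add ecx, 2: ecx=9+2=11
cmp ecx, 11  (cmp 11,11)
jne L0: not taken
mov [108], ebx → M[108]=12
halt.

112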